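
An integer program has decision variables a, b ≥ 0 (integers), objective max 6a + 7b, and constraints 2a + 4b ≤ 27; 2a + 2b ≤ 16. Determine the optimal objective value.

53

(a,b)=(3,5): 2·3+4·5=26≤27, 2·3+2·5=16≤16, objective 53.
(a,b)=(4,4): 2·4+4·4=24≤27, 2·4+2·4=16≤16, objective 52.
(a,b)=(1,6): 2·1+4·6=26≤27, 2·1+2·6=14≤16, objective 48.
(a,b)=(2,5): 2·2+4·5=24≤27, 2·2+2·5=14≤16, objective 47.
Maximum is 53 at (a,b)=(3,5).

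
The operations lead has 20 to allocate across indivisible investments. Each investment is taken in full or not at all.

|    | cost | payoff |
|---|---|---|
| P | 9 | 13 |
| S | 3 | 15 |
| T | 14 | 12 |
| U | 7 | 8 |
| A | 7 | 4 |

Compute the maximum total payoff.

36

P + S + U: cost 9 + 3 + 7 = 19 ≤ 20, payoff 13 + 15 + 8 = 36.
P + S + A: cost 9 + 3 + 7 = 19 ≤ 20, payoff 13 + 15 + 4 = 32.
Best is P, S, and U with total payoff 36.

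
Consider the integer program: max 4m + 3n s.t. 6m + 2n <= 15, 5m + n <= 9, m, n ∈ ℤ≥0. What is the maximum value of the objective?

Relaxing integrality, the LP optimum is 22.50 at (m,n) = (0, 7.5), which is not an integer point.
(m,n)=(0,7): 6·0+2·7=14≤15, 5·0+1·7=7≤9, objective 21.
(m,n)=(0,6): 6·0+2·6=12≤15, 5·0+1·6=6≤9, objective 18.
The best lattice point is (0,7), giving 21.

21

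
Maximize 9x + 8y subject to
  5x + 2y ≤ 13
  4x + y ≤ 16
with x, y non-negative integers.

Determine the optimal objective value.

Relaxing integrality, the LP optimum is 52.00 at (x,y) = (0, 6.5), which is not an integer point.
(x,y)=(0,6): 5·0+2·6=12≤13, 4·0+1·6=6≤16, objective 48.
(x,y)=(0,5): 5·0+2·5=10≤13, 4·0+1·5=5≤16, objective 40.
Maximum is 48 at (x,y)=(0,6).

48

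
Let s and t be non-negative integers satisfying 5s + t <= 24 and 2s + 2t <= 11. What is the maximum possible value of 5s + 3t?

23

(s,t)=(4,1) is feasible, giving 23.
(s,t)=(3,2) is feasible, giving 21.
(s,t)=(4,0) is feasible, giving 20.
(s,t)=(3,1) is feasible, giving 18.
The best lattice point is (4,1), giving 23.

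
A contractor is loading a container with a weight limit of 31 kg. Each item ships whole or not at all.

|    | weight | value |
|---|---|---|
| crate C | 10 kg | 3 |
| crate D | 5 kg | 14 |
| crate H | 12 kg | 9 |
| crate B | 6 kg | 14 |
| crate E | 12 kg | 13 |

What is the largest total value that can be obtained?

Treat it as a binary knapsack problem.
Allowing fractional choices, the relaxed optimum would be about 47.0, but items are indivisible.
crate D + crate H + crate B: weight 5 + 12 + 6 = 23 ≤ 31, value 14 + 9 + 14 = 37.
crate D + crate H + crate E: weight 5 + 12 + 12 = 29 ≤ 31, value 14 + 9 + 13 = 36.
crate D + crate B + crate E: weight 5 + 6 + 12 = 23 ≤ 31, value 14 + 14 + 13 = 41.
Best is crate D, crate B, and crate E with total value 41.

41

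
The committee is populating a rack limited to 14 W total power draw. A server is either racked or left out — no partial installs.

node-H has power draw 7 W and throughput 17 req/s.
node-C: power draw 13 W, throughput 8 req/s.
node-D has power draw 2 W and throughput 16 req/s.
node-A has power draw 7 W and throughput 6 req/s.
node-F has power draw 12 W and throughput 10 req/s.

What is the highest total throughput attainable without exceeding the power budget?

Take node-H and node-D: power draw 7 + 2 = 9 ≤ 14, throughput 17 + 16 = 33.
No other feasible combination does better.

33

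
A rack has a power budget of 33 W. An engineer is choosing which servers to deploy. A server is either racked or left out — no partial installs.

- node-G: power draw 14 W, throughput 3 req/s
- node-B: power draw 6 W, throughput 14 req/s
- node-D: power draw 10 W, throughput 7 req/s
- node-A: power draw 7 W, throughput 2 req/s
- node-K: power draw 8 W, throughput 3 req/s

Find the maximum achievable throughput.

Take node-B, node-D, node-A, and node-K: power draw 6 + 10 + 7 + 8 = 31 ≤ 33, throughput 14 + 7 + 2 + 3 = 26.
No other feasible combination does better.

26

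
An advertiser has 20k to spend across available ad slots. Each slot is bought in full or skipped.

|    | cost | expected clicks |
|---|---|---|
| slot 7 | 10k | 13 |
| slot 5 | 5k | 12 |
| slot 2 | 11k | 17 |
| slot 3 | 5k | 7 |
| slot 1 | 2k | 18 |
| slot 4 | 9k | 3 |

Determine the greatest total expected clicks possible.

Take slot 5, slot 2, and slot 1: cost 5 + 11 + 2 = 18 ≤ 20, expected clicks 12 + 17 + 18 = 47.
No other feasible combination does better.

47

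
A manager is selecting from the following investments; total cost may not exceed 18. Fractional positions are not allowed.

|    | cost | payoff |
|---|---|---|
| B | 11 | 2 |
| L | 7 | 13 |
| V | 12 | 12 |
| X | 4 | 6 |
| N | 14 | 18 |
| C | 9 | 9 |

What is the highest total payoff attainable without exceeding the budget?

24

Allowing fractional choices, the relaxed optimum would be about 28.0, but investments are indivisible.
L + X: cost 7 + 4 = 11 ≤ 18, payoff 13 + 6 = 19.
X + N: cost 4 + 14 = 18 ≤ 18, payoff 6 + 18 = 24.
L + C: cost 7 + 9 = 16 ≤ 18, payoff 13 + 9 = 22.
Best is X and N with total payoff 24.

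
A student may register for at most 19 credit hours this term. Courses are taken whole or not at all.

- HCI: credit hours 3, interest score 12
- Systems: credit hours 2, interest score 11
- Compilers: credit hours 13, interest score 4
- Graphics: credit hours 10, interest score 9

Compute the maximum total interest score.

32

This is an integer program with binary decision variables.
Take HCI, Systems, and Graphics: credit hours 3 + 2 + 10 = 15 ≤ 19, interest score 12 + 11 + 9 = 32.
No other feasible combination does better.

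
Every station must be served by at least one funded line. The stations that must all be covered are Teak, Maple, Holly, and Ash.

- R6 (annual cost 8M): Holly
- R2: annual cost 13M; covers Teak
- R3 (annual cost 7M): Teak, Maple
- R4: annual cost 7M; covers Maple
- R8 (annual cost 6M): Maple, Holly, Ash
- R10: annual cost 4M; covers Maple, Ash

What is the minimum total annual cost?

Choose R3 and R8: together they cover Teak, Maple, Holly, Ash — every station.
Total annual cost: 7 + 6 = 13.
No cover costs less than 13.

13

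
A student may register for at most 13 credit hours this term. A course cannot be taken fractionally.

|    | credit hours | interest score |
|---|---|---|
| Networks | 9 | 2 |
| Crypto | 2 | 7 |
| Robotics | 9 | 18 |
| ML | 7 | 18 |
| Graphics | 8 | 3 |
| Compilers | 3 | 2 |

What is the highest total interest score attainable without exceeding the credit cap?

Crypto + ML: credit hours 2 + 7 = 9 ≤ 13, interest score 7 + 18 = 25.
Crypto + ML + Compilers: credit hours 2 + 7 + 3 = 12 ≤ 13, interest score 7 + 18 + 2 = 27.
Crypto + Robotics: credit hours 2 + 9 = 11 ≤ 13, interest score 7 + 18 = 25.
Best is Crypto, ML, and Compilers with total interest score 27.

27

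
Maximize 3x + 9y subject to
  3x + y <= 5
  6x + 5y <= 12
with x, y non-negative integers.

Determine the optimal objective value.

Relaxing integrality, the LP optimum is 21.60 at (x,y) = (0, 2.4), which is not an integer point.
(x,y)=(0,2): 3·0+1·2=2≤5, 6·0+5·2=10≤12, objective 18.
(x,y)=(1,1): 3·1+1·1=4≤5, 6·1+5·1=11≤12, objective 12.
(x,y)=(0,1): 3·0+1·1=1≤5, 6·0+5·1=5≤12, objective 9.
The best lattice point is (0,2), giving 18.

18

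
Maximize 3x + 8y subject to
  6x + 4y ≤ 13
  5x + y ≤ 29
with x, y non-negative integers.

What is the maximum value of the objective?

(x,y)=(0,3): 6·0+4·3=12≤13, 5·0+1·3=3≤29, objective 24.
(x,y)=(0,2): 6·0+4·2=8≤13, 5·0+1·2=2≤29, objective 16.
The best lattice point is (0,3), giving 24.

24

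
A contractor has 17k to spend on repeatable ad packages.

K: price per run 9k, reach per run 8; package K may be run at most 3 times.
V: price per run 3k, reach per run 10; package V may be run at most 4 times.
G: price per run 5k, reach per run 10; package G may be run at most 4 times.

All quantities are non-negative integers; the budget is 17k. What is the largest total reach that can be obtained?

Take 4×V and 1×G: price 17 ≤ 17, reach 4·10 + 1·10 = 50.
V has the best ratio (10/3) and is taken to its limit of 4; remaining capacity is filled optimally with the others.

50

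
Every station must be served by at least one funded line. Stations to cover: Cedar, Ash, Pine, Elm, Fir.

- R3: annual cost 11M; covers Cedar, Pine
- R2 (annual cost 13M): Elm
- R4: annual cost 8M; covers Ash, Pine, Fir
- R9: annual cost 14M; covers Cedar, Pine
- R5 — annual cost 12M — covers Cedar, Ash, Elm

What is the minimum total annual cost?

20

Choose R4 and R5: together they cover Cedar, Ash, Pine, Elm, Fir — every station.
Total annual cost: 8 + 12 = 20.
No cover costs less than 20.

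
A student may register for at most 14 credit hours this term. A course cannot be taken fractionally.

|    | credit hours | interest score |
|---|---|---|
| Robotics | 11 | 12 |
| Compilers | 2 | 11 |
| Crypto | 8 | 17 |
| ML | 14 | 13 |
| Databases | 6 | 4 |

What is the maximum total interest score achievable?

This is a 0-1 knapsack instance.
Take Compilers and Crypto: credit hours 2 + 8 = 10 ≤ 14, interest score 11 + 17 = 28.
No other feasible combination does better.

28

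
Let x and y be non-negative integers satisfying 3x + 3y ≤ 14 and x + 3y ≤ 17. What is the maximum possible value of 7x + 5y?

28

(x,y)=(4,0) is feasible, giving 28.
(x,y)=(3,1) is feasible, giving 26.
No feasible integer point exceeds 28.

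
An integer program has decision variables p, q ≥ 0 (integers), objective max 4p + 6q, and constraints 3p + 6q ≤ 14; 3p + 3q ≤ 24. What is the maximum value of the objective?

The continuous relaxation peaks at (4.67, 0) with value 18.67; rounding to a feasible lattice point costs some objective.
(p,q)=(4,0): 3·4+6·0=12≤14, 3·4+3·0=12≤24, objective 16.
(p,q)=(3,0): 3·3+6·0=9≤14, 3·3+3·0=9≤24, objective 12.
The best lattice point is (4,0), giving 16.

16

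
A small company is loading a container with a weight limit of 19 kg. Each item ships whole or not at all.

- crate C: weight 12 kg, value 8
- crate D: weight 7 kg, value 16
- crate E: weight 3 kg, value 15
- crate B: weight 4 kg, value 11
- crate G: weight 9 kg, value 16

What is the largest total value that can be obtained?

47

crate D + crate E + crate G: weight 7 + 3 + 9 = 19 ≤ 19, value 16 + 15 + 16 = 47.
crate D + crate E + crate B: weight 7 + 3 + 4 = 14 ≤ 19, value 16 + 15 + 11 = 42.
crate E + crate B + crate G: weight 3 + 4 + 9 = 16 ≤ 19, value 15 + 11 + 16 = 42.
Best is crate D, crate E, and crate G with total value 47.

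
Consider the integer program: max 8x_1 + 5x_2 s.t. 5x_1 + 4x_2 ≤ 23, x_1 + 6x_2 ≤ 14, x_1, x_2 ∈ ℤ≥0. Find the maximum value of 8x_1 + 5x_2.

32

(x_1,x_2)=(4,0) is feasible, giving 32.
(x_1,x_2)=(3,1) is feasible, giving 29.
(x_1,x_2)=(3,0) is feasible, giving 24.
The best lattice point is (4,0), giving 32.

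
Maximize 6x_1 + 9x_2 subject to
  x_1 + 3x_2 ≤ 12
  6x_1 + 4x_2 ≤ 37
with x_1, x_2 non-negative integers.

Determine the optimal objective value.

45

The continuous relaxation peaks at (4.5, 2.5) with value 49.50; rounding to a feasible lattice point costs some objective.
(x_1,x_2)=(3,3) is feasible, giving 45.
(x_1,x_2)=(4,2) is feasible, giving 42.
No feasible integer point exceeds 45.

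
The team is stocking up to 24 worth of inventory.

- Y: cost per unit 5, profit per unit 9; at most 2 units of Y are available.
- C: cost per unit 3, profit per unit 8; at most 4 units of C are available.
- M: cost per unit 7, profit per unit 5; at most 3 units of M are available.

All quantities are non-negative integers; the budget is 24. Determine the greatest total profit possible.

50

C has the best ratio (8/3); taking only C gives at most 4×8 = 32 (stopped by the supply cap of 4).
Mixing does better — 2×Y and 4×C: cost 22 ≤ 24, profit 2·9 + 4·8 = 50.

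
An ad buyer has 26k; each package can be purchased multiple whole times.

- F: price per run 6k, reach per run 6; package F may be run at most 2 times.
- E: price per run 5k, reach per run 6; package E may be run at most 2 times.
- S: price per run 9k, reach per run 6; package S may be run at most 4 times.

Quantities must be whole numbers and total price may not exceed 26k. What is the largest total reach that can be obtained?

24

E has the best ratio (6/5); taking only E gives at most 2×6 = 12 (stopped by the supply cap of 2).
Mixing does better — 1×F, 2×E, and 1×S: price 25 ≤ 26, reach 1·6 + 2·6 + 1·6 = 24.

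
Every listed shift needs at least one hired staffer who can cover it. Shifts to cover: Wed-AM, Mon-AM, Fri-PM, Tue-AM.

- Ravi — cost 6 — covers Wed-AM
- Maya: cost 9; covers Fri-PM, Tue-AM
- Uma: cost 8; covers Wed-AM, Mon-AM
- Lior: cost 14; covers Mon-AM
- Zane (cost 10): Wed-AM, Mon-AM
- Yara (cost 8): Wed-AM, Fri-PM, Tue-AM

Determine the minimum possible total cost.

16

This is an integer covering problem.
Choose Uma and Yara: together they cover Wed-AM, Mon-AM, Fri-PM, Tue-AM — every shift.
Total cost: 8 + 8 = 16.
No cover costs less than 16.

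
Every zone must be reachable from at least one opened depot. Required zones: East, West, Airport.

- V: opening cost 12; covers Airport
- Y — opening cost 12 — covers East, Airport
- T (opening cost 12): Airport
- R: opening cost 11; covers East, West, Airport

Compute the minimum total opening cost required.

11

R alone covers East, West, Airport — every zone.
Total opening cost: 11.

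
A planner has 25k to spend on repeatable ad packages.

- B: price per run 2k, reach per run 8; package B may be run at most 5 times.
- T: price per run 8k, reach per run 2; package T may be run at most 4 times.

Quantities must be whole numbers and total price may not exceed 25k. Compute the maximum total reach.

5×B: price 10 ≤ 25, reach 5·8 = 40.
5×B and 1×T: price 18 ≤ 25, reach 5·8 + 1·2 = 42.
Best is 42.

42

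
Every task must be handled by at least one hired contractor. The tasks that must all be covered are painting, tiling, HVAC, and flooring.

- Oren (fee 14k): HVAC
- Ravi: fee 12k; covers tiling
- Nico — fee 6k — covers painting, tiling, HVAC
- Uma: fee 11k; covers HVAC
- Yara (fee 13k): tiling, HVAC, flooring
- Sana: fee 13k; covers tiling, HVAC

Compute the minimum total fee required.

Choose Nico and Yara: together they cover painting, tiling, HVAC, flooring — every task.
Total fee: 6 + 13 = 19.
No cover costs less than 19.

19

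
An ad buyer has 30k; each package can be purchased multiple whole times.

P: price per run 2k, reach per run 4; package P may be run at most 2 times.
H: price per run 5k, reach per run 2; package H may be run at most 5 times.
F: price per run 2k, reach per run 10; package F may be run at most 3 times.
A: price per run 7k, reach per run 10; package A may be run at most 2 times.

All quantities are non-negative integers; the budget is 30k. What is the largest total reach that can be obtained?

This is a bounded integer knapsack.
Take 2×P, 1×H, 3×F, and 2×A: price 29 ≤ 30, reach 2·4 + 1·2 + 3·10 + 2·10 = 60.
F has the best ratio (10/2) and is taken to its limit of 3; remaining capacity is filled optimally with the others.

60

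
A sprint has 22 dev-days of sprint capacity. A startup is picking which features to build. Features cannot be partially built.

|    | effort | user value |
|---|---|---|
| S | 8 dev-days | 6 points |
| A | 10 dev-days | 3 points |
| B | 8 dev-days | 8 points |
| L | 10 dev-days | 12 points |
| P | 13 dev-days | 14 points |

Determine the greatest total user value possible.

22

B + P: effort 8 + 13 = 21 ≤ 22, user value 8 + 14 = 22.
S + P: effort 8 + 13 = 21 ≤ 22, user value 6 + 14 = 20.
B + L: effort 8 + 10 = 18 ≤ 22, user value 8 + 12 = 20.
Best is B and P with total user value 22.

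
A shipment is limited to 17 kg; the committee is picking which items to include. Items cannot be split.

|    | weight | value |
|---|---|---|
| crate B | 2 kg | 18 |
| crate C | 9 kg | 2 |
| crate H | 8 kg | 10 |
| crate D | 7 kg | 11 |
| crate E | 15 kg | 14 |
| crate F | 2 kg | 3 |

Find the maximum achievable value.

39

crate B + crate H + crate D: weight 2 + 8 + 7 = 17 ≤ 17, value 18 + 10 + 11 = 39.
crate B + crate D + crate F: weight 2 + 7 + 2 = 11 ≤ 17, value 18 + 11 + 3 = 32.
crate B + crate E: weight 2 + 15 = 17 ≤ 17, value 18 + 14 = 32.
Best is crate B, crate H, and crate D with total value 39.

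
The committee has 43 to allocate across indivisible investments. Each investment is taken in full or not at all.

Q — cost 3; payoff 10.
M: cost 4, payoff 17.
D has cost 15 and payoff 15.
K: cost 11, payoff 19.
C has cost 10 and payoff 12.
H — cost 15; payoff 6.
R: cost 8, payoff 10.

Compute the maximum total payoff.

Treat it as a binary knapsack problem.
Allowing fractional choices, the relaxed optimum would be about 75.0, but investments are indivisible.
Q + M + D + K + C: cost 3 + 4 + 15 + 11 + 10 = 43 ≤ 43, payoff 10 + 17 + 15 + 19 + 12 = 73.
Q + M + K + C + R: cost 3 + 4 + 11 + 10 + 8 = 36 ≤ 43, payoff 10 + 17 + 19 + 12 + 10 = 68.
Q + M + D + K + R: cost 3 + 4 + 15 + 11 + 8 = 41 ≤ 43, payoff 10 + 17 + 15 + 19 + 10 = 71.
Best is Q, M, D, K, and C with total payoff 73.

73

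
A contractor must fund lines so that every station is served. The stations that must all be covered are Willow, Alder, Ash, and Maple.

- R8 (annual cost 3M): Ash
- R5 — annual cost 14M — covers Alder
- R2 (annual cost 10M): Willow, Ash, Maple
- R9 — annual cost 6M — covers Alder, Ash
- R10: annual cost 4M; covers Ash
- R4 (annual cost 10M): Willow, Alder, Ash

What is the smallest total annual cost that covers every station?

16

The greedy cost-per-new-station heuristic would pick R8, R2, and R9 for 19, but a cheaper cover exists.
Choose R2 and R9: together they cover Willow, Alder, Ash, Maple — every station.
Total annual cost: 10 + 6 = 16.
No cover costs less than 16.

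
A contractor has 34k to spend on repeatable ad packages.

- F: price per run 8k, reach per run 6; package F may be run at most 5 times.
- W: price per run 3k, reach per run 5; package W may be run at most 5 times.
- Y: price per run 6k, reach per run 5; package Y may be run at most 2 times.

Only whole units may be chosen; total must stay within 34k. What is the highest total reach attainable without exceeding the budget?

37

This is a bounded integer knapsack.
W has the best ratio (5/3); taking only W gives at most 5×5 = 25 (stopped by the supply cap of 5).
Mixing does better — 2×F, 4×W, and 1×Y: price 34 ≤ 34, reach 2·6 + 4·5 + 1·5 = 37.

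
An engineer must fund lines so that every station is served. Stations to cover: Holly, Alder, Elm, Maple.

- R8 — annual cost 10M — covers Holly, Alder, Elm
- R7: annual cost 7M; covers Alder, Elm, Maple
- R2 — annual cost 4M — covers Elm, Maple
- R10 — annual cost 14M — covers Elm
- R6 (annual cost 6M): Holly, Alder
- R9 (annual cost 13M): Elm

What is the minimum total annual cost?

10

Choose R2 and R6: together they cover Holly, Alder, Elm, Maple — every station.
Total annual cost: 4 + 6 = 10.
No cover costs less than 10.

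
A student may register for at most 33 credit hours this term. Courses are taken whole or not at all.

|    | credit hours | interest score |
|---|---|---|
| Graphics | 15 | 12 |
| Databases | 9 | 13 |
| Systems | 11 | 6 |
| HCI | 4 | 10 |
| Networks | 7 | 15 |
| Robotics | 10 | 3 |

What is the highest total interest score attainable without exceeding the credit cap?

This is an integer program with binary decision variables.
Allowing fractional choices, the relaxed optimum would be about 48.4, but courses are indivisible.
Databases + HCI + Networks + Robotics: credit hours 9 + 4 + 7 + 10 = 30 ≤ 33, interest score 13 + 10 + 15 + 3 = 41.
Databases + Systems + HCI + Networks: credit hours 9 + 11 + 4 + 7 = 31 ≤ 33, interest score 13 + 6 + 10 + 15 = 44.
Best is Databases, Systems, HCI, and Networks with total interest score 44.

44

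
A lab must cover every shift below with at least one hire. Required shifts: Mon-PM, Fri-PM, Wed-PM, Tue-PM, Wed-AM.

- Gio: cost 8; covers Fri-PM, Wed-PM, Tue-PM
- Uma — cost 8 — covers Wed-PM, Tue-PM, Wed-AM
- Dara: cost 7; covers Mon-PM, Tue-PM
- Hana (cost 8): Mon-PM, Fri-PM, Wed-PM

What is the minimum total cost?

The greedy cost-per-new-shift heuristic would pick Gio, Dara, and Uma for 23, but a cheaper cover exists.
Choose Uma and Hana: together they cover Mon-PM, Fri-PM, Wed-PM, Tue-PM, Wed-AM — every shift.
Total cost: 8 + 8 = 16.
No cover costs less than 16.

16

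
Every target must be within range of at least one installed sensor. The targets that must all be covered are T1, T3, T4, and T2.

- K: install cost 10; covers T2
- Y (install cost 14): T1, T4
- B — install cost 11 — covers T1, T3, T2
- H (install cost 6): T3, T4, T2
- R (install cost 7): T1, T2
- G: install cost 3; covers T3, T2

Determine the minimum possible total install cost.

The greedy cost-per-new-target heuristic would pick G, H, and R for 16, but a cheaper cover exists.
Choose H and R: together they cover T1, T3, T4, T2 — every target.
Total install cost: 6 + 7 = 13.
No cover costs less than 13.

13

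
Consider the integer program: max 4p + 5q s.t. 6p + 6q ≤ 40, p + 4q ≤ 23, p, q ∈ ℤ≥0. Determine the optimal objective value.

29

Relaxing integrality, the LP optimum is 32.11 at (p,q) = (1.22, 5.44), which is not an integer point.
(p,q)=(1,5): 6·1+6·5=36≤40, 1·1+4·5=21≤23, objective 29.
(p,q)=(2,4): 6·2+6·4=36≤40, 1·2+4·4=18≤23, objective 28.
(p,q)=(0,5): 6·0+6·5=30≤40, 1·0+4·5=20≤23, objective 25.
The best lattice point is (1,5), giving 29.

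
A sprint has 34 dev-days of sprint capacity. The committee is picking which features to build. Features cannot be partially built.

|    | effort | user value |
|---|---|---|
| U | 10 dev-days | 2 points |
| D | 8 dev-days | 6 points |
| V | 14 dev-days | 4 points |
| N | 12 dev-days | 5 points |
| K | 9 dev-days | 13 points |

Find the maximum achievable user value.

24

Allowing fractional choices, the relaxed optimum would be about 25.4, but features are indivisible.
D + V + K: effort 8 + 14 + 9 = 31 ≤ 34, user value 6 + 4 + 13 = 23.
D + N + K: effort 8 + 12 + 9 = 29 ≤ 34, user value 6 + 5 + 13 = 24.
Best is D, N, and K with total user value 24.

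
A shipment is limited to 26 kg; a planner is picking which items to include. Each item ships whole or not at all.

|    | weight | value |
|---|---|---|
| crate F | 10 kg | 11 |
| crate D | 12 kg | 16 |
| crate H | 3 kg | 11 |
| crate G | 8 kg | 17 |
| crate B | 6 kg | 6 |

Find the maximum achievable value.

Allowing fractional choices, the relaxed optimum would be about 47.3, but items are indivisible.
crate D + crate G + crate B: weight 12 + 8 + 6 = 26 ≤ 26, value 16 + 17 + 6 = 39.
crate D + crate H + crate G: weight 12 + 3 + 8 = 23 ≤ 26, value 16 + 11 + 17 = 44.
crate F + crate H + crate G: weight 10 + 3 + 8 = 21 ≤ 26, value 11 + 11 + 17 = 39.
Best is crate D, crate H, and crate G with total value 44.

44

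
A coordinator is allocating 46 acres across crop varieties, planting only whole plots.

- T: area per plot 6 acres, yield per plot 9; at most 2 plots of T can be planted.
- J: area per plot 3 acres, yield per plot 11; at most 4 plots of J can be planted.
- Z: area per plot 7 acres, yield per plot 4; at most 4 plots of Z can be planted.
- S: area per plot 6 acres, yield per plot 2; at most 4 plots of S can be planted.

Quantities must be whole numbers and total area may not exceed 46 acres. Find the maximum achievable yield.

J has the best ratio (11/3); taking only J gives at most 4×11 = 44 (stopped by the supply cap of 4).
Mixing does better — 2×T, 4×J, and 3×Z: area 45 ≤ 46, yield 2·9 + 4·11 + 3·4 = 74.

74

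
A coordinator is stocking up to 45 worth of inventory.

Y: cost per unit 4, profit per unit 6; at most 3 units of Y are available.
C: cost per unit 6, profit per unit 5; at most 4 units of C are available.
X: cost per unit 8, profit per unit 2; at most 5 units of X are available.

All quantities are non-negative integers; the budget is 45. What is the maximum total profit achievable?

3×Y and 4×C: cost 36 ≤ 45, profit 3·6 + 4·5 = 38.
3×Y, 4×C, and 1×X: cost 44 ≤ 45, profit 3·6 + 4·5 + 1·2 = 40.
Best is 40.

40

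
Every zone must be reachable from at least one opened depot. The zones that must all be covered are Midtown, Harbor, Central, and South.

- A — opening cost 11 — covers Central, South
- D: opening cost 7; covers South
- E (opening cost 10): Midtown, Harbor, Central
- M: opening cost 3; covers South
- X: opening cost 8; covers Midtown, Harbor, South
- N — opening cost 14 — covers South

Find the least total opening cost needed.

13

The greedy cost-per-new-zone heuristic would pick X and E for 18, but a cheaper cover exists.
Choose E and M: together they cover Midtown, Harbor, Central, South — every zone.
Total opening cost: 10 + 3 = 13.
No cover costs less than 13.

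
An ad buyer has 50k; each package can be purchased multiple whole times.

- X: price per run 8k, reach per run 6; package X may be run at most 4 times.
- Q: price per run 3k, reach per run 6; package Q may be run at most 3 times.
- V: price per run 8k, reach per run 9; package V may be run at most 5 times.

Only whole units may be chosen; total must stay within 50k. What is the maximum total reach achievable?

Q has the best ratio (6/3); taking only Q gives at most 3×6 = 18 (stopped by the supply cap of 3).
Mixing does better — 3×Q and 5×V: price 49 ≤ 50, reach 3·6 + 5·9 = 63.

63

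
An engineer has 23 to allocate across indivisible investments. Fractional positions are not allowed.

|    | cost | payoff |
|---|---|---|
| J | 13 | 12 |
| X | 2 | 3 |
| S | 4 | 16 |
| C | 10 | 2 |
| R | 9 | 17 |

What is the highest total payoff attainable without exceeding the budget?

Take X, S, and R: cost 2 + 4 + 9 = 15 ≤ 23, payoff 3 + 16 + 17 = 36.
No other feasible combination does better.

36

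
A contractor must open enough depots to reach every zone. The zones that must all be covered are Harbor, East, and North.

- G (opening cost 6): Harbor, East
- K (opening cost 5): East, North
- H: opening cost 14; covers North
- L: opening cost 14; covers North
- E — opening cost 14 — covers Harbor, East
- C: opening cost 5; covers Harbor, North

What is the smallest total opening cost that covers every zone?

Choose K and C: together they cover Harbor, East, North — every zone.
Total opening cost: 5 + 5 = 10.
No cover costs less than 10.

10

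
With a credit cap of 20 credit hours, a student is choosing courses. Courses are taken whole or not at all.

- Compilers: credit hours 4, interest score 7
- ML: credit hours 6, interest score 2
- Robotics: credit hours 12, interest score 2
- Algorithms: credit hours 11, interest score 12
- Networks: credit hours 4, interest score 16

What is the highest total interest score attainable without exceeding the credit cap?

Allowing fractional choices, the relaxed optimum would be about 35.3, but courses are indivisible.
Algorithms + Networks: credit hours 11 + 4 = 15 ≤ 20, interest score 12 + 16 = 28.
Compilers + ML + Networks: credit hours 4 + 6 + 4 = 14 ≤ 20, interest score 7 + 2 + 16 = 25.
Compilers + Algorithms + Networks: credit hours 4 + 11 + 4 = 19 ≤ 20, interest score 7 + 12 + 16 = 35.
Best is Compilers, Algorithms, and Networks with total interest score 35.

35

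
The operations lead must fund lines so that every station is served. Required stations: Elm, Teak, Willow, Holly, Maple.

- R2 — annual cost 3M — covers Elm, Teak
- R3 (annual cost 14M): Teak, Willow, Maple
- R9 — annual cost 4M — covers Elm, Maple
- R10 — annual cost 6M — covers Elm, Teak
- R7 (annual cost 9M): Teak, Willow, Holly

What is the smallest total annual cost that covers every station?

This is a weighted set-cover instance.
Choose R9 and R7: together they cover Elm, Teak, Willow, Holly, Maple — every station.
Total annual cost: 4 + 9 = 13.

13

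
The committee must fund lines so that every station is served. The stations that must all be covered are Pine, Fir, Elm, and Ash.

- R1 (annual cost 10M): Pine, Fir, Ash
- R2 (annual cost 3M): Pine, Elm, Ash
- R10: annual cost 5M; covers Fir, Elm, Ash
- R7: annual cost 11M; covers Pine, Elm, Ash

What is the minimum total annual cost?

8

This is an integer covering problem.
Choose R2 and R10: together they cover Pine, Fir, Elm, Ash — every station.
Total annual cost: 3 + 5 = 8.
No cover costs less than 8.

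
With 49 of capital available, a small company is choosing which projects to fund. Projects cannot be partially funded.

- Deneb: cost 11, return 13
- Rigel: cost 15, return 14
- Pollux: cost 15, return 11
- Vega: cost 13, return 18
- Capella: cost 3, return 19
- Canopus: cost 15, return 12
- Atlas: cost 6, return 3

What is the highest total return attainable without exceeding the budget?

67

Allowing fractional choices, the relaxed optimum would be about 69.6, but projects are indivisible.
Deneb + Rigel + Vega + Capella + Atlas: cost 11 + 15 + 13 + 3 + 6 = 48 ≤ 49, return 13 + 14 + 18 + 19 + 3 = 67.
Deneb + Rigel + Vega + Capella: cost 11 + 15 + 13 + 3 = 42 ≤ 49, return 13 + 14 + 18 + 19 = 64.
Deneb + Vega + Capella + Canopus + Atlas: cost 11 + 13 + 3 + 15 + 6 = 48 ≤ 49, return 13 + 18 + 19 + 12 + 3 = 65.
Best is Deneb, Rigel, Vega, Capella, and Atlas with total return 67.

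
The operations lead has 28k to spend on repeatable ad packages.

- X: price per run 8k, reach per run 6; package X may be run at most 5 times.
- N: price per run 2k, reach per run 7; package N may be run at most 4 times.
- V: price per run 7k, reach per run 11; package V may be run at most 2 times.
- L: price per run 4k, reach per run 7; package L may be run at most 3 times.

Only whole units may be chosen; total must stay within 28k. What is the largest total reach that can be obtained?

3×N, 2×V, and 2×L: price 28 ≤ 28, reach 3·7 + 2·11 + 2·7 = 57.
4×N, 1×V, and 3×L: price 27 ≤ 28, reach 4·7 + 1·11 + 3·7 = 60.
Best is 60.

60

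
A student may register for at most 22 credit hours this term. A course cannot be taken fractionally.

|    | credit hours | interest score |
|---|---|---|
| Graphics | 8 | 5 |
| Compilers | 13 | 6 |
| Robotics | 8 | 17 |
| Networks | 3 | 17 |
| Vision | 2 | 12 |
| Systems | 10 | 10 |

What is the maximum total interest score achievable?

Graphics + Robotics + Networks + Vision: credit hours 8 + 8 + 3 + 2 = 21 ≤ 22, interest score 5 + 17 + 17 + 12 = 51.
Robotics + Networks + Vision: credit hours 8 + 3 + 2 = 13 ≤ 22, interest score 17 + 17 + 12 = 46.
Best is Graphics, Robotics, Networks, and Vision with total interest score 51.

51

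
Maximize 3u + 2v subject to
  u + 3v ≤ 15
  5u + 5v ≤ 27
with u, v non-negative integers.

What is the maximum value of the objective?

15

(u,v)=(5,0): 1·5+3·0=5≤15, 5·5+5·0=25≤27, objective 15.
(u,v)=(4,1): 1·4+3·1=7≤15, 5·4+5·1=25≤27, objective 14.
The best lattice point is (5,0), giving 15.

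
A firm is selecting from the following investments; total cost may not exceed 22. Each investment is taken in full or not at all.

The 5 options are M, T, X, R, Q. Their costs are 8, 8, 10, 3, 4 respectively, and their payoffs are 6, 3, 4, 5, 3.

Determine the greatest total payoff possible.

Allowing fractional choices, the relaxed optimum would be about 16.8, but investments are indivisible.
M + T + R: cost 8 + 8 + 3 = 19 ≤ 22, payoff 6 + 3 + 5 = 14.
M + X + R: cost 8 + 10 + 3 = 21 ≤ 22, payoff 6 + 4 + 5 = 15.
M + R + Q: cost 8 + 3 + 4 = 15 ≤ 22, payoff 6 + 5 + 3 = 14.
Best is M, X, and R with total payoff 15.

15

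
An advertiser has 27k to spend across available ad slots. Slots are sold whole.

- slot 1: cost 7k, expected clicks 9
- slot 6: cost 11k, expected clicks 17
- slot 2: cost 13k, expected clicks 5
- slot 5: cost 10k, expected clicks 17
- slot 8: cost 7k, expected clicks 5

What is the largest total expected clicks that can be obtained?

This is a 0-1 knapsack instance.
slot 1 + slot 5 + slot 8: cost 7 + 10 + 7 = 24 ≤ 27, expected clicks 9 + 17 + 5 = 31.
slot 1 + slot 6 + slot 8: cost 7 + 11 + 7 = 25 ≤ 27, expected clicks 9 + 17 + 5 = 31.
slot 6 + slot 5: cost 11 + 10 = 21 ≤ 27, expected clicks 17 + 17 = 34.
Best is slot 6 and slot 5 with total expected clicks 34.

34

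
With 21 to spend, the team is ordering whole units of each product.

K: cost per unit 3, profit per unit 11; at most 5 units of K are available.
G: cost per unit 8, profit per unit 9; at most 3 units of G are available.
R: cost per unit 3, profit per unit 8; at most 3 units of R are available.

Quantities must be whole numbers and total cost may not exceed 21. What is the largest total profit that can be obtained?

71

This is a bounded integer knapsack.
5×K and 2×R: cost 21 ≤ 21, profit 5·11 + 2·8 = 71.
4×K and 3×R: cost 21 ≤ 21, profit 4·11 + 3·8 = 68.
Best is 71.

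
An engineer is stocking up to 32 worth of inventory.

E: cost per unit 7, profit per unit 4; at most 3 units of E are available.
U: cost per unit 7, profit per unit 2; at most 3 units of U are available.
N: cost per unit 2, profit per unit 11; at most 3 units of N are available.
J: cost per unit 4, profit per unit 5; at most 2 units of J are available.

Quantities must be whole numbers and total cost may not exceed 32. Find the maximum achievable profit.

51

2×E, 3×N, and 2×J: cost 28 ≤ 32, profit 2·4 + 3·11 + 2·5 = 51.
3×E, 3×N, and 1×J: cost 31 ≤ 32, profit 3·4 + 3·11 + 1·5 = 50.
Best is 51.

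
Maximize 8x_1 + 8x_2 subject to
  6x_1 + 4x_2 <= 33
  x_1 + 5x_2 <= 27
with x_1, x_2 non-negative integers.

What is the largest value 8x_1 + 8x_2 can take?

(x_1,x_2)=(2,5): 6·2+4·5=32≤33, 1·2+5·5=27≤27, objective 56.
(x_1,x_2)=(2,4): 6·2+4·4=28≤33, 1·2+5·4=22≤27, objective 48.
Maximum is 56 at (x_1,x_2)=(2,5).

56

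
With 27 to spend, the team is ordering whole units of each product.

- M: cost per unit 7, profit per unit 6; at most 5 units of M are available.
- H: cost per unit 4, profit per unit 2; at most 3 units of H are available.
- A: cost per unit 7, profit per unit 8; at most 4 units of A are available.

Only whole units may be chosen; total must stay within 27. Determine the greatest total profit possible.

26

A has the best ratio (8/7); taking only A gives at most 3×8 = 24 (stopped by the cost limit).
Mixing does better — 1×H and 3×A: cost 25 ≤ 27, profit 1·2 + 3·8 = 26.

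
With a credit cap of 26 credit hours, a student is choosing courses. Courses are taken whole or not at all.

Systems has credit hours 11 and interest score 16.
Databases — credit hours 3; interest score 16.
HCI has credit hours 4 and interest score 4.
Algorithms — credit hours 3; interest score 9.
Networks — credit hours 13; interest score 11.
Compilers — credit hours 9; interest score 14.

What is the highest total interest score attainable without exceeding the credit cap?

55

Systems + Databases + Algorithms + Compilers: credit hours 11 + 3 + 3 + 9 = 26 ≤ 26, interest score 16 + 16 + 9 + 14 = 55.
Systems + Databases + HCI + Algorithms: credit hours 11 + 3 + 4 + 3 = 21 ≤ 26, interest score 16 + 16 + 4 + 9 = 45.
Systems + Databases + Compilers: credit hours 11 + 3 + 9 = 23 ≤ 26, interest score 16 + 16 + 14 = 46.
Best is Systems, Databases, Algorithms, and Compilers with total interest score 55.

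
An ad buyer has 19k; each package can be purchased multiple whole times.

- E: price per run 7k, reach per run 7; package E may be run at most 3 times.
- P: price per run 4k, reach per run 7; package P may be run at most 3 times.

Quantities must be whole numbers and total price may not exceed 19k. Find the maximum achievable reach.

3×P: price 12 ≤ 19, reach 3·7 = 21.
1×E and 3×P: price 19 ≤ 19, reach 1·7 + 3·7 = 28.
Best is 28.

28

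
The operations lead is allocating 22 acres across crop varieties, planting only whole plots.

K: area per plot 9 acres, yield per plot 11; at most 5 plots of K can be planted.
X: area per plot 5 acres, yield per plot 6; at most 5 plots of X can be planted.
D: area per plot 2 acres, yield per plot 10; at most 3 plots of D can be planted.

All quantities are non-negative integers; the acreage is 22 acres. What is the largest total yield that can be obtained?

This is a bounded integer knapsack.
D has the best ratio (10/2); taking only D gives at most 3×10 = 30 (stopped by the supply cap of 3).
Mixing does better — 3×X and 3×D: area 21 ≤ 22, yield 3·6 + 3·10 = 48.

48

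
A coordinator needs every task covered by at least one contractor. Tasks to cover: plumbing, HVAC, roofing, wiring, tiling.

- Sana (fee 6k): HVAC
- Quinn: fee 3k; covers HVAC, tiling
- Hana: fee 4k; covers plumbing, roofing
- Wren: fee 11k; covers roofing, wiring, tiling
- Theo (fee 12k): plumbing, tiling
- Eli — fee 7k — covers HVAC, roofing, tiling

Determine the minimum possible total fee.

18

Choose Quinn, Hana, and Wren: together they cover plumbing, HVAC, roofing, wiring, tiling — every task.
Total fee: 3 + 4 + 11 = 18.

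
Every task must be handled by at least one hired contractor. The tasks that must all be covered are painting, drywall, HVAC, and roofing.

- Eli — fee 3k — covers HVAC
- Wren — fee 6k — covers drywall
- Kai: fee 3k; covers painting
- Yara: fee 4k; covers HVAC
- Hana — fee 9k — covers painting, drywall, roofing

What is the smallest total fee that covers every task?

The greedy cost-per-new-task heuristic would pick Eli, Kai, and Hana for 15, but a cheaper cover exists.
Choose Eli and Hana: together they cover painting, drywall, HVAC, roofing — every task.
Total fee: 3 + 9 = 12.
No cover costs less than 12.

12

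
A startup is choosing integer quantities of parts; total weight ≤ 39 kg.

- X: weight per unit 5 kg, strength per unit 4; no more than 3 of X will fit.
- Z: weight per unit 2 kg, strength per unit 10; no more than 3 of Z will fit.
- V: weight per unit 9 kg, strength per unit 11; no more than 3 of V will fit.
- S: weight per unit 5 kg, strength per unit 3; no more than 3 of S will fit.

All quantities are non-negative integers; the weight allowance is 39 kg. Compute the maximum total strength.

67

1×X, 3×Z, and 3×V: weight 38 ≤ 39, strength 1·4 + 3·10 + 3·11 = 67.
3×Z, 3×V, and 1×S: weight 38 ≤ 39, strength 3·10 + 3·11 + 1·3 = 66.
Best is 67.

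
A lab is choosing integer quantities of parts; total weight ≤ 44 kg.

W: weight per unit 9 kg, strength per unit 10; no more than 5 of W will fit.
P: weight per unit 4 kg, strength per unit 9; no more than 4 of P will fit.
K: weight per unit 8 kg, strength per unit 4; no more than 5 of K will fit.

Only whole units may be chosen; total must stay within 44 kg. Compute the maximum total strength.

3×W and 4×P: weight 43 ≤ 44, strength 3·10 + 4·9 = 66.
2×W, 4×P, and 1×K: weight 42 ≤ 44, strength 2·10 + 4·9 + 1·4 = 60.
Best is 66.

66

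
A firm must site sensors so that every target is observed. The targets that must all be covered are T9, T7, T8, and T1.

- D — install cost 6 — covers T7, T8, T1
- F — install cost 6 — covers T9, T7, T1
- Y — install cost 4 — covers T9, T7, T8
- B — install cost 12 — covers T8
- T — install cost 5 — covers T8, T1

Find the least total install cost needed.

This is a weighted set-cover instance.
Choose Y and T: together they cover T9, T7, T8, T1 — every target.
Total install cost: 4 + 5 = 9.
No cover costs less than 9.

9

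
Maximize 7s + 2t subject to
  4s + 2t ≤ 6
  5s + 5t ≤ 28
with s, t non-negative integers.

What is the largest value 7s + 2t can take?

(s,t)=(1,1): 4·1+2·1=6≤6, 5·1+5·1=10≤28, objective 9.
(s,t)=(1,0): 4·1+2·0=4≤6, 5·1+5·0=5≤28, objective 7.
(s,t)=(0,2): 4·0+2·2=4≤6, 5·0+5·2=10≤28, objective 4.
Maximum is 9 at (s,t)=(1,1).

9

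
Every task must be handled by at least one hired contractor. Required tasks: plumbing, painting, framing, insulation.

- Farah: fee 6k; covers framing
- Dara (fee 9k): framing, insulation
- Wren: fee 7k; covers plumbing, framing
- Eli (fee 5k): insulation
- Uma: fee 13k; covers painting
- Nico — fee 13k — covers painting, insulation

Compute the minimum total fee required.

The greedy cost-per-new-task heuristic would pick Wren, Eli, and Uma for 25, but a cheaper cover exists.
Choose Wren and Nico: together they cover plumbing, painting, framing, insulation — every task.
Total fee: 7 + 13 = 20.
No cover costs less than 20.

20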